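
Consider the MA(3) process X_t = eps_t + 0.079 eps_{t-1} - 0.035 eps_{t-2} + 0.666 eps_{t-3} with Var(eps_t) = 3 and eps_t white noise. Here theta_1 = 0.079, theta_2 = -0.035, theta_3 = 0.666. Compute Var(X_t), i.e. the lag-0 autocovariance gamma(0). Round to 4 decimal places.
\gamma(0) = 4.3531

For an MA(q) process X_t = eps_t + sum_i theta_i eps_{t-i} with
Var(eps_t) = sigma^2, the variance is
  gamma(0) = sigma^2 * (1 + sum_i theta_i^2).
  sum_i theta_i^2 = (0.079)^2 + (-0.035)^2 + (0.666)^2 = 0.006241 + 0.001225 + 0.443556 = 0.451022.
  gamma(0) = 3 * (1 + 0.451022) = 3 * 1.451022 = 4.353066, which rounds to 4.3531.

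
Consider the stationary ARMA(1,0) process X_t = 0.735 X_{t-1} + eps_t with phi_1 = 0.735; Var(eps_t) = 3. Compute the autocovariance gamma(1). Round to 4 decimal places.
\gamma(1) = 4.7958

Multiply the model equation by X_{t-k} and take expectations. With theta_0 = psi_0 = 1 and psi_j the MA(infinity) weights, this gives
  gamma(k) - sum_i phi_i gamma(k-i) = c_k,
  c_k = sigma^2 * sum_{j=k..q} theta_j psi_{j-k}   (c_k = 0 for k > q),
using gamma(-m) = gamma(m).
Pure AR (q = 0): c_0 = sigma^2 = 3, c_k = 0 for k >= 1.
Equations for k = 0 and k = 1 (AR order 1):
  gamma(0) = phi_1 gamma(1) + c_0
  gamma(1) = phi_1 gamma(0) + c_1
Substituting the second into the first: gamma(0) (1 - phi_1^2) = c_0 + phi_1 c_1, so
  gamma(0) = c_0 / (1 - phi_1^2) = 3 / (1 - (0.735)^2) = 3 / 0.459775 = 6.524931.
  gamma(1) = phi_1 gamma(0) = (0.735)(6.524931) = 4.795824.
Therefore gamma(1) = 4.7958 (to 4 decimal places).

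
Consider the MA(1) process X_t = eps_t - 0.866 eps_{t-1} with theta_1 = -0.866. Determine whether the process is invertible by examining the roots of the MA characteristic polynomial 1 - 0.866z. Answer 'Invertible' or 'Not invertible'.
\text{Invertible}

The MA(q) characteristic polynomial is P(z) = 1 - 0.866z.
Invertibility requires all roots to lie outside the unit circle, i.e. |z| > 1 for every root.
This is linear in z: 1 + (-0.866) z = 0  =>  z = -1/(-0.866) = 1.154734,  |z| = 1.154734.
Moduli of all roots: 1.1547.
All moduli strictly greater than 1? Yes.
Verdict: Invertible.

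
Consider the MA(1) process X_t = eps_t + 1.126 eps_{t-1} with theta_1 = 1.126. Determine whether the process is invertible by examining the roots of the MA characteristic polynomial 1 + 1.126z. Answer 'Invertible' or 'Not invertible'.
\text{Not invertible}

The MA(q) characteristic polynomial is P(z) = 1 + 1.126z.
Invertibility requires all roots to lie outside the unit circle, i.e. |z| > 1 for every root.
This is linear in z: 1 + (1.126) z = 0  =>  z = -1/(1.126) = -0.888099,  |z| = 0.888099.
Moduli of all roots: 0.8881.
All moduli strictly greater than 1? No.
Verdict: Not invertible.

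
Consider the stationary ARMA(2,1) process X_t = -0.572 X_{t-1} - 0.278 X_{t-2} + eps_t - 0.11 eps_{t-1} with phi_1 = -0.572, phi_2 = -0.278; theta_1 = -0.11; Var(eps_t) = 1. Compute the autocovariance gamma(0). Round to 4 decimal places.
\gamma(0) = 1.5051

Multiply the model equation by X_{t-k} and take expectations. With theta_0 = psi_0 = 1 and psi_j the MA(infinity) weights, this gives
  gamma(k) - sum_i phi_i gamma(k-i) = c_k,
  c_k = sigma^2 * sum_{j=k..q} theta_j psi_{j-k}   (c_k = 0 for k > q),
using gamma(-m) = gamma(m).
psi-weights needed (psi_j = theta_j + sum_i phi_i psi_{j-i}):
  psi_1 = theta_1 + phi_1 = -0.11 + (-0.572) = -0.682
Right-hand sides:
  c_0 = sigma^2 (1 + theta_1 psi_1) = 1 * (1 + (-0.11)(-0.682)) = 1 * 1.07502 = 1.07502
  c_1 = sigma^2 theta_1 = 1 * (-0.11) = -0.11
  c_2 = 0
Equations for k = 0, 1, 2 (AR order 2, c_2 = 0):
  (E0) gamma(0) = phi_1 gamma(1) + phi_2 gamma(2) + c_0
  (E1) gamma(1) = phi_1 gamma(0) + phi_2 gamma(1) + c_1
  (E2) gamma(2) = phi_1 gamma(1) + phi_2 gamma(0)
From (E1): gamma(1) = A gamma(0) + B with
  A = phi_1 / (1 - phi_2) = -0.572 / 1.278 = -0.447574,   B = c_1 / (1 - phi_2) = -0.11 / 1.278 = -0.086072.
Insert (E2) into (E0): gamma(0) (1 - phi_2^2) = phi_1 (1 + phi_2) gamma(1) + c_0.
  phi_1 (1 + phi_2) = (-0.572)(0.722) = -0.412984,   1 - phi_2^2 = 0.922716.
Replace gamma(1) by A gamma(0) + B and collect gamma(0):
  gamma(0) [0.922716 - (-0.412984)(-0.447574)] = (-0.412984)(-0.086072) + 1.07502
  gamma(0) * 0.737875 = 1.110566
  gamma(0) = 1.110566 / 0.737875 = 1.505087.
Therefore gamma(0) = 1.5051 (to 4 decimal places).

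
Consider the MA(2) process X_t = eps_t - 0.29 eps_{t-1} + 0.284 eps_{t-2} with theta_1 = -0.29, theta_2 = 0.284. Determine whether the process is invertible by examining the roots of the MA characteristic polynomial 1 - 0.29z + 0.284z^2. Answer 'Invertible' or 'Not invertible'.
\text{Invertible}

The MA(q) characteristic polynomial is P(z) = 1 - 0.29z + 0.284z^2.
Invertibility requires all roots to lie outside the unit circle, i.e. |z| > 1 for every root.
Set 1 + (-0.29) z + (0.284) z^2 = 0, i.e. a z^2 + b z + c = 0 with a = 0.284, b = -0.29, c = 1.
Discriminant D = b^2 - 4ac = (-0.29)^2 - 4*(0.284)*1 = 0.0841 - (1.136) = -1.0519.
D < 0, so the roots are the complex-conjugate pair z = (-b +/- i sqrt(-D)) / (2a) = 0.5106 +/- 1.8057i.
For a conjugate pair |z|^2 = z * conj(z) = (product of roots) = c/a = 1/(0.284) = 3.521127, so |z| = sqrt(3.521127) = 1.8765 for both roots.
Moduli of all roots: 1.8765, 1.8765.
All moduli strictly greater than 1? Yes.
Verdict: Invertible.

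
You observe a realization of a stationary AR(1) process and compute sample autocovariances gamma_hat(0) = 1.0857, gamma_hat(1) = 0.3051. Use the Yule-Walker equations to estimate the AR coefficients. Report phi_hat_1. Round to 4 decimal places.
\hat\phi_{1} = 0.2810

The Yule-Walker equations for an AR(p) process read, in matrix form,
  Gamma_p phi = r_p,   with   (Gamma_p)_{ij} = gamma(|i - j|),
                       (r_p)_i = gamma(i),   i,j = 1..p.
Substitute the sample gammas (Toeplitz matrix and right-hand side of size 1):
  Gamma_p = [[1.0857]]
  r_p     = [0.3051]
With p = 1 this is the single equation gamma(0) phi_1 = gamma(1):
  phi_hat_1 = gamma(1) / gamma(0) = 0.3051 / 1.0857 = 0.2810.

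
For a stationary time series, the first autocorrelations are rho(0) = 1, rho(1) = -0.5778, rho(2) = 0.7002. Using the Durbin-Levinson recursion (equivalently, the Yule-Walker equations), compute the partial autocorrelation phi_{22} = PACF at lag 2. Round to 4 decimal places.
\phi_{22} = 0.5499

The PACF at lag k is phi_{kk}, the last component of the solution
to the Yule-Walker system G_k phi = r_k where
  (G_k)_{ij} = rho(|i - j|), (r_k)_i = rho(i), i,j = 1..k.
Equivalently, Durbin-Levinson gives phi_{kk} iteratively:
  phi_{11} = rho(1)
  phi_{kk} = [rho(k) - sum_{j=1..k-1} phi_{k-1,j} rho(k-j)]
            / [1 - sum_{j=1..k-1} phi_{k-1,j} rho(j)],
  phi_{k,j} = phi_{k-1,j} - phi_{kk} phi_{k-1,k-j},  j = 1..k-1.
Step k = 1:
  phi_11 = rho(1) = -0.5778.
Step k = 2:
  phi_22 = [rho(2) - phi_11 rho(1)] / [1 - phi_11 rho(1)] = [0.7002 - (-0.5778)(-0.5778)] / [1 - (-0.5778)(-0.5778)]
         = 0.36634716 / 0.66614716 = 0.5499.
Therefore phi_{22} = 0.5499.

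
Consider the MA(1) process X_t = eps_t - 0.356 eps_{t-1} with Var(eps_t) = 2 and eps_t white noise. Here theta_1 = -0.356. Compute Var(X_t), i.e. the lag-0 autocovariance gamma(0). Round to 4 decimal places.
\gamma(0) = 2.2535

For an MA(q) process X_t = eps_t + sum_i theta_i eps_{t-i} with
Var(eps_t) = sigma^2, the variance is
  gamma(0) = sigma^2 * (1 + sum_i theta_i^2).
  sum_i theta_i^2 = (-0.356)^2 = 0.126736.
  gamma(0) = 2 * (1 + 0.126736) = 2 * 1.126736 = 2.253472, which rounds to 2.2535.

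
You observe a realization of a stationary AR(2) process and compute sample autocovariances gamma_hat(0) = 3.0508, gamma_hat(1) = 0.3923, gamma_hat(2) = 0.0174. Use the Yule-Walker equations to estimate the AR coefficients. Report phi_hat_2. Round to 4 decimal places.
\hat\phi_{2} = -0.0110

The Yule-Walker equations for an AR(p) process read, in matrix form,
  Gamma_p phi = r_p,   with   (Gamma_p)_{ij} = gamma(|i - j|),
                       (r_p)_i = gamma(i),   i,j = 1..p.
Substitute the sample gammas (Toeplitz matrix and right-hand side of size 2):
  Gamma_p = [[3.0508, 0.3923], [0.3923, 3.0508]]
  r_p     = [0.3923, 0.0174]
Written out:
  3.0508 phi_1 + 0.3923 phi_2 = 0.3923
  0.3923 phi_1 + 3.0508 phi_2 = 0.0174
Solve by Cramer's rule:
  det = gamma(0)^2 - gamma(1)^2 = (3.0508)^2 - (0.3923)^2 = 9.30738064 - 0.15389929 = 9.15348135
  phi_hat_1 = [gamma(1) gamma(0) - gamma(1) gamma(2)] / det = [(0.3923)(3.0508) - (0.3923)(0.0174)] / 9.15348135 = 1.19000282 / 9.15348135 = 0.13
  phi_hat_2 = [gamma(0) gamma(2) - gamma(1)^2] / det = [(3.0508)(0.0174) - (0.3923)^2] / 9.15348135 = -0.10081537 / 9.15348135 = -0.011
So phi_hat = [0.1300, -0.0110].
Therefore phi_hat_2 = -0.0110.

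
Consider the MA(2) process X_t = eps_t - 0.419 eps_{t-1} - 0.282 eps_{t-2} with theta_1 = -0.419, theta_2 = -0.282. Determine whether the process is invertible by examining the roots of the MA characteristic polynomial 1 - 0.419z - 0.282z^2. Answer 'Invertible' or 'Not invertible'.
\text{Invertible}

The MA(q) characteristic polynomial is P(z) = 1 - 0.419z - 0.282z^2.
Invertibility requires all roots to lie outside the unit circle, i.e. |z| > 1 for every root.
Set 1 + (-0.419) z + (-0.282) z^2 = 0, i.e. a z^2 + b z + c = 0 with a = -0.282, b = -0.419, c = 1.
Discriminant D = b^2 - 4ac = (-0.419)^2 - 4*(-0.282)*1 = 0.175561 - (-1.128) = 1.303561.
D >= 0, so the roots are real: z = (-b +/- sqrt(D)) / (2a) = (0.419 +/- 1.141736) / (-0.564).
  z_1 = (0.419 + 1.141736) / (-0.564) = -2.7673,   |z_1| = 2.7673.
  z_2 = (0.419 - 1.141736) / (-0.564) = 1.2814,   |z_2| = 1.2814.
Moduli of all roots: 2.7673, 1.2814.
All moduli strictly greater than 1? Yes.
Verdict: Invertible.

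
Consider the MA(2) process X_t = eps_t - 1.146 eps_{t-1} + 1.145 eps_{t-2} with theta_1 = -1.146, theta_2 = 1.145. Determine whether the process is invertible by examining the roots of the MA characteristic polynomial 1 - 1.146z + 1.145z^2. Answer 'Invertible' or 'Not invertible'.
\text{Not invertible}

The MA(q) characteristic polynomial is P(z) = 1 - 1.146z + 1.145z^2.
Invertibility requires all roots to lie outside the unit circle, i.e. |z| > 1 for every root.
Set 1 + (-1.146) z + (1.145) z^2 = 0, i.e. a z^2 + b z + c = 0 with a = 1.145, b = -1.146, c = 1.
Discriminant D = b^2 - 4ac = (-1.146)^2 - 4*(1.145)*1 = 1.313316 - (4.58) = -3.266684.
D < 0, so the roots are the complex-conjugate pair z = (-b +/- i sqrt(-D)) / (2a) = 0.5004 +/- 0.7893i.
For a conjugate pair |z|^2 = z * conj(z) = (product of roots) = c/a = 1/(1.145) = 0.873362, so |z| = sqrt(0.873362) = 0.9345 for both roots.
Moduli of all roots: 0.9345, 0.9345.
All moduli strictly greater than 1? No.
Verdict: Not invertible.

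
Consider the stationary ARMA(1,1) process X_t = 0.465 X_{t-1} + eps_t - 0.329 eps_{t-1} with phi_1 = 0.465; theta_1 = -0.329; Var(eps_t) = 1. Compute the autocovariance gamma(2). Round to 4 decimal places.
\gamma(2) = 0.0683

Multiply the model equation by X_{t-k} and take expectations. With theta_0 = psi_0 = 1 and psi_j the MA(infinity) weights, this gives
  gamma(k) - sum_i phi_i gamma(k-i) = c_k,
  c_k = sigma^2 * sum_{j=k..q} theta_j psi_{j-k}   (c_k = 0 for k > q),
using gamma(-m) = gamma(m).
psi-weights needed (psi_j = theta_j + sum_i phi_i psi_{j-i}):
  psi_1 = theta_1 + phi_1 = -0.329 + (0.465) = 0.136
Right-hand sides:
  c_0 = sigma^2 (1 + theta_1 psi_1) = 1 * (1 + (-0.329)(0.136)) = 1 * 0.955256 = 0.955256
  c_1 = sigma^2 theta_1 = 1 * (-0.329) = -0.329
  c_2 = 0
Equations for k = 0 and k = 1 (AR order 1):
  gamma(0) = phi_1 gamma(1) + c_0
  gamma(1) = phi_1 gamma(0) + c_1
Substituting the second into the first: gamma(0) (1 - phi_1^2) = c_0 + phi_1 c_1, so
  gamma(0) = (c_0 + phi_1 c_1) / (1 - phi_1^2) = (0.955256 + (0.465)(-0.329)) / (1 - (0.465)^2) = 0.802271 / 0.783775 = 1.023599.
  gamma(1) = phi_1 gamma(0) + c_1 = (0.465)(1.023599) + (-0.329) = 0.146973.
For k = 2 (> q): gamma(2) = phi_1 gamma(1) = (0.465)(0.146973) = 0.068343.
Therefore gamma(2) = 0.0683 (to 4 decimal places).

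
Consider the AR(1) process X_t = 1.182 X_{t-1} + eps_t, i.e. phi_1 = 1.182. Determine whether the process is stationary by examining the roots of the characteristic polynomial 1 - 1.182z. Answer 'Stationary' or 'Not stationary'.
\text{Not stationary}

The AR(p) characteristic polynomial is P(z) = 1 - 1.182z.
Stationarity requires all roots to lie outside the unit circle, i.e. |z| > 1 for every root.
This is linear in z: 1 + (-1.182) z = 0  =>  z = -1/(-1.182) = 0.846024,  |z| = 0.846024.
Moduli of all roots: 0.8460.
All moduli strictly greater than 1? No.
Verdict: Not stationary.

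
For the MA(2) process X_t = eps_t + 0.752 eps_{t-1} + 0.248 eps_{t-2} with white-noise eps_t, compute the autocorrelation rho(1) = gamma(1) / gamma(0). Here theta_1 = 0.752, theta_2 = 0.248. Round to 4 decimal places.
\rho(1) = 0.5768

For an MA(q) process with theta_0 = 1, the autocovariance is
  gamma(k) = sigma^2 * sum_{i=0..q-k} theta_i * theta_{i+k},
and rho(k) = gamma(k) / gamma(0). Sigma^2 cancels.
  numerator   = (1)*(0.752) + (0.752)*(0.248) = 0.938496.
  denominator = (1)^2 + (0.752)^2 + (0.248)^2 = 1.627008.
  rho(1) = 0.938496 / 1.627008 = 0.5768.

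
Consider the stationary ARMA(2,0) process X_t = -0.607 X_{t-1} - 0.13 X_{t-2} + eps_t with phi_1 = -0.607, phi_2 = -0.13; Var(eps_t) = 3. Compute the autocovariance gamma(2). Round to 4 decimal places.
\gamma(2) = 0.8410

Multiply the model equation by X_{t-k} and take expectations. With theta_0 = psi_0 = 1 and psi_j the MA(infinity) weights, this gives
  gamma(k) - sum_i phi_i gamma(k-i) = c_k,
  c_k = sigma^2 * sum_{j=k..q} theta_j psi_{j-k}   (c_k = 0 for k > q),
using gamma(-m) = gamma(m).
Pure AR (q = 0): c_0 = sigma^2 = 3, c_k = 0 for k >= 1.
Equations for k = 0, 1, 2 (AR order 2, c_2 = 0):
  (E0) gamma(0) = phi_1 gamma(1) + phi_2 gamma(2) + c_0
  (E1) gamma(1) = phi_1 gamma(0) + phi_2 gamma(1) + c_1
  (E2) gamma(2) = phi_1 gamma(1) + phi_2 gamma(0)
From (E1): gamma(1) = A gamma(0) + B with
  A = phi_1 / (1 - phi_2) = -0.607 / 1.13 = -0.537168,   B = c_1 / (1 - phi_2) = 0 / 1.13 = 0.
Insert (E2) into (E0): gamma(0) (1 - phi_2^2) = phi_1 (1 + phi_2) gamma(1) + c_0.
  phi_1 (1 + phi_2) = (-0.607)(0.87) = -0.52809,   1 - phi_2^2 = 0.9831.
Replace gamma(1) by A gamma(0) + B and collect gamma(0):
  gamma(0) [0.9831 - (-0.52809)(-0.537168)] = c_0 = 3
  gamma(0) * 0.699427 = 3
  gamma(0) = 3 / 0.699427 = 4.289226.
  gamma(1) = A gamma(0) = (-0.537168)(4.289226) = -2.304036.
  gamma(2) = phi_1 gamma(1) + phi_2 gamma(0) = (-0.607)(-2.304036) + (-0.13)(4.289226) = 0.84095.
Therefore gamma(2) = 0.8410 (to 4 decimal places).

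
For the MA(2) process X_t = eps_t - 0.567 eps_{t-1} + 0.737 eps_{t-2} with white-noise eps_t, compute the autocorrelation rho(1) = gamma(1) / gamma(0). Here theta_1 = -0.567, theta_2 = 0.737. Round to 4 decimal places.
\rho(1) = -0.5282

For an MA(q) process with theta_0 = 1, the autocovariance is
  gamma(k) = sigma^2 * sum_{i=0..q-k} theta_i * theta_{i+k},
and rho(k) = gamma(k) / gamma(0). Sigma^2 cancels.
  numerator   = (1)*(-0.567) + (-0.567)*(0.737) = -0.984879.
  denominator = (1)^2 + (-0.567)^2 + (0.737)^2 = 1.864658.
  rho(1) = -0.984879 / 1.864658 = -0.5282.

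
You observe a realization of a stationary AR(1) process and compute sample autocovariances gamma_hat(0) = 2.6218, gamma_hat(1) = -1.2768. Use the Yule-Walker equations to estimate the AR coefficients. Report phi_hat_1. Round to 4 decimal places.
\hat\phi_{1} = -0.4870

The Yule-Walker equations for an AR(p) process read, in matrix form,
  Gamma_p phi = r_p,   with   (Gamma_p)_{ij} = gamma(|i - j|),
                       (r_p)_i = gamma(i),   i,j = 1..p.
Substitute the sample gammas (Toeplitz matrix and right-hand side of size 1):
  Gamma_p = [[2.6218]]
  r_p     = [-1.2768]
With p = 1 this is the single equation gamma(0) phi_1 = gamma(1):
  phi_hat_1 = gamma(1) / gamma(0) = -1.2768 / 2.6218 = -0.4870.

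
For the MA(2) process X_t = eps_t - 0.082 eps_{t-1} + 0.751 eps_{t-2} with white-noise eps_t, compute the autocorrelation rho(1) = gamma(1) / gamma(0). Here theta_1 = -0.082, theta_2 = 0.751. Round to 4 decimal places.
\rho(1) = -0.0914

For an MA(q) process with theta_0 = 1, the autocovariance is
  gamma(k) = sigma^2 * sum_{i=0..q-k} theta_i * theta_{i+k},
and rho(k) = gamma(k) / gamma(0). Sigma^2 cancels.
  numerator   = (1)*(-0.082) + (-0.082)*(0.751) = -0.143582.
  denominator = (1)^2 + (-0.082)^2 + (0.751)^2 = 1.570725.
  rho(1) = -0.143582 / 1.570725 = -0.0914.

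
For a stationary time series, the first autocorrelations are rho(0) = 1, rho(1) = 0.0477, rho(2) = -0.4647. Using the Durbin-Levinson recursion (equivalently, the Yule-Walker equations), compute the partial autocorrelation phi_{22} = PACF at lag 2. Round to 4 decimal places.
\phi_{22} = -0.4680

The PACF at lag k is phi_{kk}, the last component of the solution
to the Yule-Walker system G_k phi = r_k where
  (G_k)_{ij} = rho(|i - j|), (r_k)_i = rho(i), i,j = 1..k.
Equivalently, Durbin-Levinson gives phi_{kk} iteratively:
  phi_{11} = rho(1)
  phi_{kk} = [rho(k) - sum_{j=1..k-1} phi_{k-1,j} rho(k-j)]
            / [1 - sum_{j=1..k-1} phi_{k-1,j} rho(j)],
  phi_{k,j} = phi_{k-1,j} - phi_{kk} phi_{k-1,k-j},  j = 1..k-1.
Step k = 1:
  phi_11 = rho(1) = 0.0477.
Step k = 2:
  phi_22 = [rho(2) - phi_11 rho(1)] / [1 - phi_11 rho(1)] = [-0.4647 - (0.0477)(0.0477)] / [1 - (0.0477)(0.0477)]
         = -0.46697529 / 0.99772471 = -0.468.
Therefore phi_{22} = -0.4680.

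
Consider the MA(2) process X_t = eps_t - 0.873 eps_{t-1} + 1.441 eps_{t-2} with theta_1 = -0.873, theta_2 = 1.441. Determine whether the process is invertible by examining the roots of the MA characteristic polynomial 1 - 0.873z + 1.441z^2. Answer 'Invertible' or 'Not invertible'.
\text{Not invertible}

The MA(q) characteristic polynomial is P(z) = 1 - 0.873z + 1.441z^2.
Invertibility requires all roots to lie outside the unit circle, i.e. |z| > 1 for every root.
Set 1 + (-0.873) z + (1.441) z^2 = 0, i.e. a z^2 + b z + c = 0 with a = 1.441, b = -0.873, c = 1.
Discriminant D = b^2 - 4ac = (-0.873)^2 - 4*(1.441)*1 = 0.762129 - (5.764) = -5.001871.
D < 0, so the roots are the complex-conjugate pair z = (-b +/- i sqrt(-D)) / (2a) = 0.3029 +/- 0.776i.
For a conjugate pair |z|^2 = z * conj(z) = (product of roots) = c/a = 1/(1.441) = 0.693963, so |z| = sqrt(0.693963) = 0.833 for both roots.
Moduli of all roots: 0.8330, 0.8330.
All moduli strictly greater than 1? No.
Verdict: Not invertible.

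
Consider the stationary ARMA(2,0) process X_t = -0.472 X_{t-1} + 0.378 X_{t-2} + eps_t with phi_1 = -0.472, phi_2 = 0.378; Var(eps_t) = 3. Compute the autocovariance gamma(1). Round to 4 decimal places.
\gamma(1) = -6.2619

Multiply the model equation by X_{t-k} and take expectations. With theta_0 = psi_0 = 1 and psi_j the MA(infinity) weights, this gives
  gamma(k) - sum_i phi_i gamma(k-i) = c_k,
  c_k = sigma^2 * sum_{j=k..q} theta_j psi_{j-k}   (c_k = 0 for k > q),
using gamma(-m) = gamma(m).
Pure AR (q = 0): c_0 = sigma^2 = 3, c_k = 0 for k >= 1.
Equations for k = 0, 1, 2 (AR order 2, c_2 = 0):
  (E0) gamma(0) = phi_1 gamma(1) + phi_2 gamma(2) + c_0
  (E1) gamma(1) = phi_1 gamma(0) + phi_2 gamma(1) + c_1
  (E2) gamma(2) = phi_1 gamma(1) + phi_2 gamma(0)
From (E1): gamma(1) = A gamma(0) + B with
  A = phi_1 / (1 - phi_2) = -0.472 / 0.622 = -0.758842,   B = c_1 / (1 - phi_2) = 0 / 0.622 = 0.
Insert (E2) into (E0): gamma(0) (1 - phi_2^2) = phi_1 (1 + phi_2) gamma(1) + c_0.
  phi_1 (1 + phi_2) = (-0.472)(1.378) = -0.650416,   1 - phi_2^2 = 0.857116.
Replace gamma(1) by A gamma(0) + B and collect gamma(0):
  gamma(0) [0.857116 - (-0.650416)(-0.758842)] = c_0 = 3
  gamma(0) * 0.363553 = 3
  gamma(0) = 3 / 0.363553 = 8.251898.
  gamma(1) = A gamma(0) = (-0.758842)(8.251898) = -6.26189.
Therefore gamma(1) = -6.2619 (to 4 decimal places).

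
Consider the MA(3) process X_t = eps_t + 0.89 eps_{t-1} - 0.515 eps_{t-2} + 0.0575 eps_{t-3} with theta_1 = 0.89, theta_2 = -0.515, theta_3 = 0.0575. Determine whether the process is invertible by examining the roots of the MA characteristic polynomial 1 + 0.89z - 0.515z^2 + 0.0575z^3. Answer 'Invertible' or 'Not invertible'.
\text{Not invertible}

The MA(q) characteristic polynomial is P(z) = 1 + 0.89z - 0.515z^2 + 0.0575z^3.
Invertibility requires all roots to lie outside the unit circle, i.e. |z| > 1 for every root.
Degree 3: look for a simple real root z0 first, then factor out (1 - z/z0) and solve the remaining quadratic.
Testing z0 = 4: P(4) = 1 + (0.89)(4) + (-0.515)(4)^2 + (0.0575)(4)^3
  = 1 + (3.56) + (-8.24) + (3.68) = 0.  So z_0 = 4 is a root, |z_0| = 4.
Divide out the factor (1 - 0.25 z) = (1 - z/z0) (since 1/z0 = 0.25):
  P(z) = (1 - 0.25 z)(1 + (1.14) z + (-0.23) z^2)
  [check: z-coef 1.14 - (0.25) = 0.89; z^2-coef -0.23 - (0.25)(1.14) = -0.515; z^3-coef -(0.25)(-0.23) = 0.0575.]
Remaining roots from the quadratic factor 1 + (1.14) z + (-0.23) z^2:
  Set 1 + (1.14) z + (-0.23) z^2 = 0, i.e. a z^2 + b z + c = 0 with a = -0.23, b = 1.14, c = 1.
  Discriminant D = b^2 - 4ac = (1.14)^2 - 4*(-0.23)*1 = 1.2996 - (-0.92) = 2.2196.
  D >= 0, so the roots are real: z = (-b +/- sqrt(D)) / (2a) = (-1.14 +/- 1.489832) / (-0.46).
    z_1 = (-1.14 + 1.489832) / (-0.46) = -0.7605,   |z_1| = 0.7605.
    z_2 = (-1.14 - 1.489832) / (-0.46) = 5.717,   |z_2| = 5.717.
Moduli of all roots: 4.0000, 0.7605, 5.7170.
All moduli strictly greater than 1? No.
Verdict: Not invertible.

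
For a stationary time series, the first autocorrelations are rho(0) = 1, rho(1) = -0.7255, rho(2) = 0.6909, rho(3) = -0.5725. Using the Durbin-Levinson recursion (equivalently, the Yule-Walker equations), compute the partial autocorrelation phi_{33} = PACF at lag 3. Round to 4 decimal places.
\phi_{33} = 0.0160

The PACF at lag k is phi_{kk}, the last component of the solution
to the Yule-Walker system G_k phi = r_k where
  (G_k)_{ij} = rho(|i - j|), (r_k)_i = rho(i), i,j = 1..k.
Equivalently, Durbin-Levinson gives phi_{kk} iteratively:
  phi_{11} = rho(1)
  phi_{kk} = [rho(k) - sum_{j=1..k-1} phi_{k-1,j} rho(k-j)]
            / [1 - sum_{j=1..k-1} phi_{k-1,j} rho(j)],
  phi_{k,j} = phi_{k-1,j} - phi_{kk} phi_{k-1,k-j},  j = 1..k-1.
Step k = 1:
  phi_11 = rho(1) = -0.7255.
Step k = 2:
  phi_22 = [rho(2) - phi_11 rho(1)] / [1 - phi_11 rho(1)] = [0.6909 - (-0.7255)(-0.7255)] / [1 - (-0.7255)(-0.7255)]
         = 0.16454975 / 0.47364975 = 0.347408.
  Update: phi_21 = phi_11 - phi_22 phi_11 = -0.7255 - (0.347408)(-0.7255) = -0.473455.
Step k = 3:
  phi_33 = [rho(3) - phi_21 rho(2) - phi_22 rho(1)] / [1 - phi_21 rho(1) - phi_22 rho(2)]
    numerator   = -0.5725 - (-0.473455)(0.6909) - (0.347408)(-0.7255) = 0.00665492
    denominator = 1 - (-0.473455)(-0.7255) - (0.347408)(0.6909) = 0.41648384
  phi_33 = 0.00665492 / 0.41648384 = 0.016.
Therefore phi_{33} = 0.0160.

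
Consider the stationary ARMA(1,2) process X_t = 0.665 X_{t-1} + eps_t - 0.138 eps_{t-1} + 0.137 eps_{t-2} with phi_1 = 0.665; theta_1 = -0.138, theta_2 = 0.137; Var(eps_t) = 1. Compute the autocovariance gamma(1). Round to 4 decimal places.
\gamma(1) = 1.0672

Multiply the model equation by X_{t-k} and take expectations. With theta_0 = psi_0 = 1 and psi_j the MA(infinity) weights, this gives
  gamma(k) - sum_i phi_i gamma(k-i) = c_k,
  c_k = sigma^2 * sum_{j=k..q} theta_j psi_{j-k}   (c_k = 0 for k > q),
using gamma(-m) = gamma(m).
psi-weights needed (psi_j = theta_j + sum_i phi_i psi_{j-i}):
  psi_1 = theta_1 + phi_1 = -0.138 + (0.665) = 0.527
  psi_2 = theta_2 + phi_1 psi_1 = 0.137 + (0.665)(0.527) = 0.487455
Right-hand sides:
  c_0 = sigma^2 (1 + theta_1 psi_1 + theta_2 psi_2) = 1 * (1 + (-0.138)(0.527) + (0.137)(0.487455)) = 1 * 0.994055 = 0.994055
  c_1 = sigma^2 (theta_1 + theta_2 psi_1) = 1 * (-0.138 + (0.137)(0.527)) = -0.065801
  c_2 = sigma^2 theta_2 = 1 * (0.137) = 0.137
Equations for k = 0 and k = 1 (AR order 1):
  gamma(0) = phi_1 gamma(1) + c_0
  gamma(1) = phi_1 gamma(0) + c_1
Substituting the second into the first: gamma(0) (1 - phi_1^2) = c_0 + phi_1 c_1, so
  gamma(0) = (c_0 + phi_1 c_1) / (1 - phi_1^2) = (0.994055 + (0.665)(-0.065801)) / (1 - (0.665)^2) = 0.950298 / 0.557775 = 1.703729.
  gamma(1) = phi_1 gamma(0) + c_1 = (0.665)(1.703729) + (-0.065801) = 1.067179.
Therefore gamma(1) = 1.0672 (to 4 decimal places).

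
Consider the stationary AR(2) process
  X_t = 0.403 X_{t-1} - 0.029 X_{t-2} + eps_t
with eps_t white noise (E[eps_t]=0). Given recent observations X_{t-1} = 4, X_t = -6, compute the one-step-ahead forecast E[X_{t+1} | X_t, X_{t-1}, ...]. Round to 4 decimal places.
E[X_{t+1} \mid \mathcal F_t] = -2.5340

For an AR(p) model X_t = c + sum_i phi_i X_{t-i} + eps_t, the
one-step-ahead conditional mean is
  E[X_{t+1} | X_t, ...] = c + sum_i phi_i X_{t+1-i}.
Substitute known values:
  E[X_{t+1} | ...] = (0.403) * (-6) + (-0.029) * (4)
                   = -2.5340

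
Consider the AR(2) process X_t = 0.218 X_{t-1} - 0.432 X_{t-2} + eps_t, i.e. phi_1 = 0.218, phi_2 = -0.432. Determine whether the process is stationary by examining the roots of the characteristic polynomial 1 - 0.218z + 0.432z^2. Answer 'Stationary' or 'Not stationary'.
\text{Stationary}

The AR(p) characteristic polynomial is P(z) = 1 - 0.218z + 0.432z^2.
Stationarity requires all roots to lie outside the unit circle, i.e. |z| > 1 for every root.
Set 1 + (-0.218) z + (0.432) z^2 = 0, i.e. a z^2 + b z + c = 0 with a = 0.432, b = -0.218, c = 1.
Discriminant D = b^2 - 4ac = (-0.218)^2 - 4*(0.432)*1 = 0.047524 - (1.728) = -1.680476.
D < 0, so the roots are the complex-conjugate pair z = (-b +/- i sqrt(-D)) / (2a) = 0.2523 +/- 1.5004i.
For a conjugate pair |z|^2 = z * conj(z) = (product of roots) = c/a = 1/(0.432) = 2.314815, so |z| = sqrt(2.314815) = 1.5215 for both roots.
Moduli of all roots: 1.5215, 1.5215.
All moduli strictly greater than 1? Yes.
Verdict: Stationary.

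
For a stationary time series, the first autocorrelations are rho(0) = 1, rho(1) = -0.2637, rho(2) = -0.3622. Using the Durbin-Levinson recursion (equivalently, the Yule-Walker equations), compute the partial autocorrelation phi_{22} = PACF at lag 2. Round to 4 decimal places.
\phi_{22} = -0.4640

The PACF at lag k is phi_{kk}, the last component of the solution
to the Yule-Walker system G_k phi = r_k where
  (G_k)_{ij} = rho(|i - j|), (r_k)_i = rho(i), i,j = 1..k.
Equivalently, Durbin-Levinson gives phi_{kk} iteratively:
  phi_{11} = rho(1)
  phi_{kk} = [rho(k) - sum_{j=1..k-1} phi_{k-1,j} rho(k-j)]
            / [1 - sum_{j=1..k-1} phi_{k-1,j} rho(j)],
  phi_{k,j} = phi_{k-1,j} - phi_{kk} phi_{k-1,k-j},  j = 1..k-1.
Step k = 1:
  phi_11 = rho(1) = -0.2637.
Step k = 2:
  phi_22 = [rho(2) - phi_11 rho(1)] / [1 - phi_11 rho(1)] = [-0.3622 - (-0.2637)(-0.2637)] / [1 - (-0.2637)(-0.2637)]
         = -0.43173769 / 0.93046231 = -0.464.
Therefore phi_{22} = -0.4640.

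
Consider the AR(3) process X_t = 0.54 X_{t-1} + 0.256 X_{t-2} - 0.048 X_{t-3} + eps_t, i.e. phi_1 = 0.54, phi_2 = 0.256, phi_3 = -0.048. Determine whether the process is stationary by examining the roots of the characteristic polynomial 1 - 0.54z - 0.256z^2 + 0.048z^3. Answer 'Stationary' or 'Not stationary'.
\text{Stationary}

The AR(p) characteristic polynomial is P(z) = 1 - 0.54z - 0.256z^2 + 0.048z^3.
Stationarity requires all roots to lie outside the unit circle, i.e. |z| > 1 for every root.
Degree 3: look for a simple real root z0 first, then factor out (1 - z/z0) and solve the remaining quadratic.
Testing z0 = -2.5: P(-2.5) = 1 + (-0.54)(-2.5) + (-0.256)(-2.5)^2 + (0.048)(-2.5)^3
  = 1 + (1.35) + (-1.6) + (-0.75) = 0.  So z_0 = -2.5 is a root, |z_0| = 2.5.
Divide out the factor (1 + 0.4 z) = (1 - z/z0) (since 1/z0 = -0.4):
  P(z) = (1 + 0.4 z)(1 + (-0.94) z + (0.12) z^2)
  [check: z-coef -0.94 - (-0.4) = -0.54; z^2-coef 0.12 - (-0.4)(-0.94) = -0.256; z^3-coef -(-0.4)(0.12) = 0.048.]
Remaining roots from the quadratic factor 1 + (-0.94) z + (0.12) z^2:
  Set 1 + (-0.94) z + (0.12) z^2 = 0, i.e. a z^2 + b z + c = 0 with a = 0.12, b = -0.94, c = 1.
  Discriminant D = b^2 - 4ac = (-0.94)^2 - 4*(0.12)*1 = 0.8836 - (0.48) = 0.4036.
  D >= 0, so the roots are real: z = (-b +/- sqrt(D)) / (2a) = (0.94 +/- 0.635295) / (0.24).
    z_1 = (0.94 + 0.635295) / (0.24) = 6.5637,   |z_1| = 6.5637.
    z_2 = (0.94 - 0.635295) / (0.24) = 1.2696,   |z_2| = 1.2696.
Moduli of all roots: 2.5000, 6.5637, 1.2696.
All moduli strictly greater than 1? Yes.
Verdict: Stationary.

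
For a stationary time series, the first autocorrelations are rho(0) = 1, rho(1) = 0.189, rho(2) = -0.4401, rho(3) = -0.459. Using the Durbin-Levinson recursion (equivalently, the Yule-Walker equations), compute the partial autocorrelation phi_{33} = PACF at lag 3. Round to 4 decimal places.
\phi_{33} = -0.3311

The PACF at lag k is phi_{kk}, the last component of the solution
to the Yule-Walker system G_k phi = r_k where
  (G_k)_{ij} = rho(|i - j|), (r_k)_i = rho(i), i,j = 1..k.
Equivalently, Durbin-Levinson gives phi_{kk} iteratively:
  phi_{11} = rho(1)
  phi_{kk} = [rho(k) - sum_{j=1..k-1} phi_{k-1,j} rho(k-j)]
            / [1 - sum_{j=1..k-1} phi_{k-1,j} rho(j)],
  phi_{k,j} = phi_{k-1,j} - phi_{kk} phi_{k-1,k-j},  j = 1..k-1.
Step k = 1:
  phi_11 = rho(1) = 0.189.
Step k = 2:
  phi_22 = [rho(2) - phi_11 rho(1)] / [1 - phi_11 rho(1)] = [-0.4401 - (0.189)(0.189)] / [1 - (0.189)(0.189)]
         = -0.475821 / 0.964279 = -0.493447.
  Update: phi_21 = phi_11 - phi_22 phi_11 = 0.189 - (-0.493447)(0.189) = 0.282262.
Step k = 3:
  phi_33 = [rho(3) - phi_21 rho(2) - phi_22 rho(1)] / [1 - phi_21 rho(1) - phi_22 rho(2)]
    numerator   = -0.459 - (0.282262)(-0.4401) - (-0.493447)(0.189) = -0.24151512
    denominator = 1 - (0.282262)(0.189) - (-0.493447)(-0.4401) = 0.72948635
  phi_33 = -0.24151512 / 0.72948635 = -0.3311.
Therefore phi_{33} = -0.3311.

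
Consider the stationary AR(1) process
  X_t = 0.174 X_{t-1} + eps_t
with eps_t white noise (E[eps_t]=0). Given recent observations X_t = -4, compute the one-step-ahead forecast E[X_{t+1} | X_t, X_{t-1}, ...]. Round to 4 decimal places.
E[X_{t+1} \mid \mathcal F_t] = -0.6960

For an AR(p) model X_t = c + sum_i phi_i X_{t-i} + eps_t, the
one-step-ahead conditional mean is
  E[X_{t+1} | X_t, ...] = c + sum_i phi_i X_{t+1-i}.
Substitute known values:
  E[X_{t+1} | ...] = (0.174) * (-4)
                   = -0.6960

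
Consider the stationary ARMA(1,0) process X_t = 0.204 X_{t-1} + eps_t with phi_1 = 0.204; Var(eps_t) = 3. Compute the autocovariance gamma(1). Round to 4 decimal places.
\gamma(1) = 0.6386

Multiply the model equation by X_{t-k} and take expectations. With theta_0 = psi_0 = 1 and psi_j the MA(infinity) weights, this gives
  gamma(k) - sum_i phi_i gamma(k-i) = c_k,
  c_k = sigma^2 * sum_{j=k..q} theta_j psi_{j-k}   (c_k = 0 for k > q),
using gamma(-m) = gamma(m).
Pure AR (q = 0): c_0 = sigma^2 = 3, c_k = 0 for k >= 1.
Equations for k = 0 and k = 1 (AR order 1):
  gamma(0) = phi_1 gamma(1) + c_0
  gamma(1) = phi_1 gamma(0) + c_1
Substituting the second into the first: gamma(0) (1 - phi_1^2) = c_0 + phi_1 c_1, so
  gamma(0) = c_0 / (1 - phi_1^2) = 3 / (1 - (0.204)^2) = 3 / 0.958384 = 3.130269.
  gamma(1) = phi_1 gamma(0) = (0.204)(3.130269) = 0.638575.
Therefore gamma(1) = 0.6386 (to 4 decimal places).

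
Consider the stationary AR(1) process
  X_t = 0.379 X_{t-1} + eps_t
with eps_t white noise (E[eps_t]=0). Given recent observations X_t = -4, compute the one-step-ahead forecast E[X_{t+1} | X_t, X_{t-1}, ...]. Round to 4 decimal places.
E[X_{t+1} \mid \mathcal F_t] = -1.5160

For an AR(p) model X_t = c + sum_i phi_i X_{t-i} + eps_t, the
one-step-ahead conditional mean is
  E[X_{t+1} | X_t, ...] = c + sum_i phi_i X_{t+1-i}.
Substitute known values:
  E[X_{t+1} | ...] = (0.379) * (-4)
                   = -1.5160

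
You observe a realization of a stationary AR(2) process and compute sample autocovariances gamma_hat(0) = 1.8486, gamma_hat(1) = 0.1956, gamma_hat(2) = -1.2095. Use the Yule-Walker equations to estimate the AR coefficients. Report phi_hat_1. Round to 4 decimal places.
\hat\phi_{1} = 0.1770

The Yule-Walker equations for an AR(p) process read, in matrix form,
  Gamma_p phi = r_p,   with   (Gamma_p)_{ij} = gamma(|i - j|),
                       (r_p)_i = gamma(i),   i,j = 1..p.
Substitute the sample gammas (Toeplitz matrix and right-hand side of size 2):
  Gamma_p = [[1.8486, 0.1956], [0.1956, 1.8486]]
  r_p     = [0.1956, -1.2095]
Written out:
  1.8486 phi_1 + 0.1956 phi_2 = 0.1956
  0.1956 phi_1 + 1.8486 phi_2 = -1.2095
Solve by Cramer's rule:
  det = gamma(0)^2 - gamma(1)^2 = (1.8486)^2 - (0.1956)^2 = 3.41732196 - 0.03825936 = 3.3790626
  phi_hat_1 = [gamma(1) gamma(0) - gamma(1) gamma(2)] / det = [(0.1956)(1.8486) - (0.1956)(-1.2095)] / 3.3790626 = 0.59816436 / 3.3790626 = 0.177
  phi_hat_2 = [gamma(0) gamma(2) - gamma(1)^2] / det = [(1.8486)(-1.2095) - (0.1956)^2] / 3.3790626 = -2.27414106 / 3.3790626 = -0.673
So phi_hat = [0.1770, -0.6730].
Therefore phi_hat_1 = 0.1770.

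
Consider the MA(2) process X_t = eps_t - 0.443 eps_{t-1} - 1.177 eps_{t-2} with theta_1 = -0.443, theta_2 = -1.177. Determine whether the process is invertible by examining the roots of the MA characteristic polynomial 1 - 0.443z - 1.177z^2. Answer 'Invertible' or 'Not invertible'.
\text{Not invertible}

The MA(q) characteristic polynomial is P(z) = 1 - 0.443z - 1.177z^2.
Invertibility requires all roots to lie outside the unit circle, i.e. |z| > 1 for every root.
Set 1 + (-0.443) z + (-1.177) z^2 = 0, i.e. a z^2 + b z + c = 0 with a = -1.177, b = -0.443, c = 1.
Discriminant D = b^2 - 4ac = (-0.443)^2 - 4*(-1.177)*1 = 0.196249 - (-4.708) = 4.904249.
D >= 0, so the roots are real: z = (-b +/- sqrt(D)) / (2a) = (0.443 +/- 2.214554) / (-2.354).
  z_1 = (0.443 + 2.214554) / (-2.354) = -1.129,   |z_1| = 1.129.
  z_2 = (0.443 - 2.214554) / (-2.354) = 0.7526,   |z_2| = 0.7526.
Moduli of all roots: 1.1290, 0.7526.
All moduli strictly greater than 1? No.
Verdict: Not invertible.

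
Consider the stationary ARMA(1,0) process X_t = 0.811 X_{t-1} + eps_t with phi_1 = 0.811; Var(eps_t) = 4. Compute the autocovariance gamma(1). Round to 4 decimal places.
\gamma(1) = 9.4776

Multiply the model equation by X_{t-k} and take expectations. With theta_0 = psi_0 = 1 and psi_j the MA(infinity) weights, this gives
  gamma(k) - sum_i phi_i gamma(k-i) = c_k,
  c_k = sigma^2 * sum_{j=k..q} theta_j psi_{j-k}   (c_k = 0 for k > q),
using gamma(-m) = gamma(m).
Pure AR (q = 0): c_0 = sigma^2 = 4, c_k = 0 for k >= 1.
Equations for k = 0 and k = 1 (AR order 1):
  gamma(0) = phi_1 gamma(1) + c_0
  gamma(1) = phi_1 gamma(0) + c_1
Substituting the second into the first: gamma(0) (1 - phi_1^2) = c_0 + phi_1 c_1, so
  gamma(0) = c_0 / (1 - phi_1^2) = 4 / (1 - (0.811)^2) = 4 / 0.342279 = 11.686373.
  gamma(1) = phi_1 gamma(0) = (0.811)(11.686373) = 9.477648.
Therefore gamma(1) = 9.4776 (to 4 decimal places).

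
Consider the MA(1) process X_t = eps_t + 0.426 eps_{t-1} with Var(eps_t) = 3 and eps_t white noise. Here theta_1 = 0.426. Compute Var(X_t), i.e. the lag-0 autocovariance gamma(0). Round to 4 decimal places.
\gamma(0) = 3.5444

For an MA(q) process X_t = eps_t + sum_i theta_i eps_{t-i} with
Var(eps_t) = sigma^2, the variance is
  gamma(0) = sigma^2 * (1 + sum_i theta_i^2).
  sum_i theta_i^2 = (0.426)^2 = 0.181476.
  gamma(0) = 3 * (1 + 0.181476) = 3 * 1.181476 = 3.544428, which rounds to 3.5444.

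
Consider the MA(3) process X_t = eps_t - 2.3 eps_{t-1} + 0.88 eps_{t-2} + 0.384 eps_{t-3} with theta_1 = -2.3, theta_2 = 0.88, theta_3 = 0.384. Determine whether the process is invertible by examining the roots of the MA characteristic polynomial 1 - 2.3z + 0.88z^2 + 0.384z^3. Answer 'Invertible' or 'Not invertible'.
\text{Not invertible}

The MA(q) characteristic polynomial is P(z) = 1 - 2.3z + 0.88z^2 + 0.384z^3.
Invertibility requires all roots to lie outside the unit circle, i.e. |z| > 1 for every root.
Degree 3: look for a simple real root z0 first, then factor out (1 - z/z0) and solve the remaining quadratic.
Testing z0 = 0.625: P(0.625) = 1 + (-2.3)(0.625) + (0.88)(0.625)^2 + (0.384)(0.625)^3
  = 1 + (-1.4375) + (0.34375) + (0.09375) = 0.  So z_0 = 0.625 is a root, |z_0| = 0.625.
Divide out the factor (1 - 1.6 z) = (1 - z/z0) (since 1/z0 = 1.6):
  P(z) = (1 - 1.6 z)(1 + (-0.7) z + (-0.24) z^2)
  [check: z-coef -0.7 - (1.6) = -2.3; z^2-coef -0.24 - (1.6)(-0.7) = 0.88; z^3-coef -(1.6)(-0.24) = 0.384.]
Remaining roots from the quadratic factor 1 + (-0.7) z + (-0.24) z^2:
  Set 1 + (-0.7) z + (-0.24) z^2 = 0, i.e. a z^2 + b z + c = 0 with a = -0.24, b = -0.7, c = 1.
  Discriminant D = b^2 - 4ac = (-0.7)^2 - 4*(-0.24)*1 = 0.49 - (-0.96) = 1.45.
  D >= 0, so the roots are real: z = (-b +/- sqrt(D)) / (2a) = (0.7 +/- 1.204159) / (-0.48).
    z_1 = (0.7 + 1.204159) / (-0.48) = -3.967,   |z_1| = 3.967.
    z_2 = (0.7 - 1.204159) / (-0.48) = 1.0503,   |z_2| = 1.0503.
Moduli of all roots: 0.6250, 3.9670, 1.0503.
All moduli strictly greater than 1? No.
Verdict: Not invertible.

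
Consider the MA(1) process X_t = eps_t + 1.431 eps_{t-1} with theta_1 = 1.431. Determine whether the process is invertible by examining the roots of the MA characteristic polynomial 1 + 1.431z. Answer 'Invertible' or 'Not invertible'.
\text{Not invertible}

The MA(q) characteristic polynomial is P(z) = 1 + 1.431z.
Invertibility requires all roots to lie outside the unit circle, i.e. |z| > 1 for every root.
This is linear in z: 1 + (1.431) z = 0  =>  z = -1/(1.431) = -0.698812,  |z| = 0.698812.
Moduli of all roots: 0.6988.
All moduli strictly greater than 1? No.
Verdict: Not invertible.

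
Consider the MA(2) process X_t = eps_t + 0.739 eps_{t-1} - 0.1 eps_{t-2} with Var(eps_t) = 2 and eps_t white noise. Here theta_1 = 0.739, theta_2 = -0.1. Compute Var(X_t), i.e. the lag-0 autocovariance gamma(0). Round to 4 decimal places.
\gamma(0) = 3.1122

For an MA(q) process X_t = eps_t + sum_i theta_i eps_{t-i} with
Var(eps_t) = sigma^2, the variance is
  gamma(0) = sigma^2 * (1 + sum_i theta_i^2).
  sum_i theta_i^2 = (0.739)^2 + (-0.1)^2 = 0.546121 + 0.01 = 0.556121.
  gamma(0) = 2 * (1 + 0.556121) = 2 * 1.556121 = 3.112242, which rounds to 3.1122.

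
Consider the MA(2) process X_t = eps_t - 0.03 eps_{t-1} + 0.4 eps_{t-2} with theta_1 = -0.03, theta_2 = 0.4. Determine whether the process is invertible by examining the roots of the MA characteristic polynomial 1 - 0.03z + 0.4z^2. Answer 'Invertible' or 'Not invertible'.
\text{Invertible}

The MA(q) characteristic polynomial is P(z) = 1 - 0.03z + 0.4z^2.
Invertibility requires all roots to lie outside the unit circle, i.e. |z| > 1 for every root.
Set 1 + (-0.03) z + (0.4) z^2 = 0, i.e. a z^2 + b z + c = 0 with a = 0.4, b = -0.03, c = 1.
Discriminant D = b^2 - 4ac = (-0.03)^2 - 4*(0.4)*1 = 0.0009 - (1.6) = -1.5991.
D < 0, so the roots are the complex-conjugate pair z = (-b +/- i sqrt(-D)) / (2a) = 0.0375 +/- 1.5807i.
For a conjugate pair |z|^2 = z * conj(z) = (product of roots) = c/a = 1/(0.4) = 2.5, so |z| = sqrt(2.5) = 1.5811 for both roots.
Moduli of all roots: 1.5811, 1.5811.
All moduli strictly greater than 1? Yes.
Verdict: Invertible.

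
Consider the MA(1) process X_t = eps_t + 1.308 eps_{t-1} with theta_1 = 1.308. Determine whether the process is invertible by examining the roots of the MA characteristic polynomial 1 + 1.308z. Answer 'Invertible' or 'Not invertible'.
\text{Not invertible}

The MA(q) characteristic polynomial is P(z) = 1 + 1.308z.
Invertibility requires all roots to lie outside the unit circle, i.e. |z| > 1 for every root.
This is linear in z: 1 + (1.308) z = 0  =>  z = -1/(1.308) = -0.764526,  |z| = 0.764526.
Moduli of all roots: 0.7645.
All moduli strictly greater than 1? No.
Verdict: Not invertible.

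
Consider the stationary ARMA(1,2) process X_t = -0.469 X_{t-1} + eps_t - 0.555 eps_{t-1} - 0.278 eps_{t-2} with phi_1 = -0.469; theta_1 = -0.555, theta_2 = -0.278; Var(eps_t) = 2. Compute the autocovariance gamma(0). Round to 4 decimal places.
\gamma(0) = 4.2020

Multiply the model equation by X_{t-k} and take expectations. With theta_0 = psi_0 = 1 and psi_j the MA(infinity) weights, this gives
  gamma(k) - sum_i phi_i gamma(k-i) = c_k,
  c_k = sigma^2 * sum_{j=k..q} theta_j psi_{j-k}   (c_k = 0 for k > q),
using gamma(-m) = gamma(m).
psi-weights needed (psi_j = theta_j + sum_i phi_i psi_{j-i}):
  psi_1 = theta_1 + phi_1 = -0.555 + (-0.469) = -1.024
  psi_2 = theta_2 + phi_1 psi_1 = -0.278 + (-0.469)(-1.024) = 0.202256
Right-hand sides:
  c_0 = sigma^2 (1 + theta_1 psi_1 + theta_2 psi_2) = 2 * (1 + (-0.555)(-1.024) + (-0.278)(0.202256)) = 2 * 1.512093 = 3.024186
  c_1 = sigma^2 (theta_1 + theta_2 psi_1) = 2 * (-0.555 + (-0.278)(-1.024)) = -0.540656
  c_2 = sigma^2 theta_2 = 2 * (-0.278) = -0.556
Equations for k = 0 and k = 1 (AR order 1):
  gamma(0) = phi_1 gamma(1) + c_0
  gamma(1) = phi_1 gamma(0) + c_1
Substituting the second into the first: gamma(0) (1 - phi_1^2) = c_0 + phi_1 c_1, so
  gamma(0) = (c_0 + phi_1 c_1) / (1 - phi_1^2) = (3.024186 + (-0.469)(-0.540656)) / (1 - (-0.469)^2) = 3.277753 / 0.780039 = 4.202038.
Therefore gamma(0) = 4.2020 (to 4 decimal places).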